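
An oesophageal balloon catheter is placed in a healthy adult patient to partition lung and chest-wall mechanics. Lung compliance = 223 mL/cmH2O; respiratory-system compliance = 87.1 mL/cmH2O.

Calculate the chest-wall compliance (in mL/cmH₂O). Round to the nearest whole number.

143

1/Ccw = 1/Crs − 1/CL.
1/Ccw = 1/87.1 − 1/223 = 0.006997.
Ccw = 142.92 mL/cmH2O.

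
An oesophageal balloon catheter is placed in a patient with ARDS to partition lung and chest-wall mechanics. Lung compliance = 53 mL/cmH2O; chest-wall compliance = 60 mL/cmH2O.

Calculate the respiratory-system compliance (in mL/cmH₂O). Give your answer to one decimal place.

28.1

Lung and chest wall are elastances in series: 1/Crs = 1/CL + 1/Ccw.
1/Crs = 1/53 + 1/60 = 0.03553.
Crs = 28.145 mL/cmH2O.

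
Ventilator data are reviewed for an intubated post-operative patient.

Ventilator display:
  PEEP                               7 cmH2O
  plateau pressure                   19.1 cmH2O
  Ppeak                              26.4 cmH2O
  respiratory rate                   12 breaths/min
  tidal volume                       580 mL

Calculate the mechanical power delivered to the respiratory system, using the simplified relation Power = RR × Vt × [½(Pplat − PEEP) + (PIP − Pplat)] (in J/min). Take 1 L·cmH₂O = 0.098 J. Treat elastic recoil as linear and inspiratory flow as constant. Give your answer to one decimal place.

9.1

Per-breath work = Vt × [½(Pplat−PEEP) + (PIP−Pplat)] = 0.580 × [0.5×12.1 + 7.3] = 0.580 × 13.35 = 7.743 L·cmH2O.
Power = 12 × 7.743 = 92.916 L·cmH2O/min.
× 0.098 J/(L·cmH2O) → 9.106 J/min.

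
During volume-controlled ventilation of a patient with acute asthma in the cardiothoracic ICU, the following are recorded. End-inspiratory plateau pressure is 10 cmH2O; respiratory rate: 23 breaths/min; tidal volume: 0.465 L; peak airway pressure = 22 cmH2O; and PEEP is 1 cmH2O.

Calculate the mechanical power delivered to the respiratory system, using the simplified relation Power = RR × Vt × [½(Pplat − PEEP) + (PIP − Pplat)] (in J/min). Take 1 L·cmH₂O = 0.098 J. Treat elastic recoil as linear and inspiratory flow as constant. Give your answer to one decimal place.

17.3

Per-breath work = Vt × [½(Pplat−PEEP) + (PIP−Pplat)] = 0.465 × [0.5×9.0 + 12.0] = 0.465 × 16.5 = 7.673 L·cmH2O.
Power = 23 × 7.673 = 176.48 L·cmH2O/min.
× 0.098 J/(L·cmH2O) → 17.295 J/min.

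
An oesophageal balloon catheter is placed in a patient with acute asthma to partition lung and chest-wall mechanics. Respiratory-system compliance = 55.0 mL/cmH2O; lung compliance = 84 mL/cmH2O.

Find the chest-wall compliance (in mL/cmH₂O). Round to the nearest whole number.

159

1/Ccw = 1/Crs − 1/CL.
1/Ccw = 1/55.0 − 1/84 = 0.006277.
Ccw = 159.31 mL/cmH2O.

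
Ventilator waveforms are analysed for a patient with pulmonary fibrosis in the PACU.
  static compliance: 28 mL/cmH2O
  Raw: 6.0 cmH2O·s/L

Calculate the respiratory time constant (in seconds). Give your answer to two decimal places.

τ = R × C = 6.0 × 28 mL/cmH2O = 6.0 × 0.028 L/cmH2O = 0.168 s.

0.17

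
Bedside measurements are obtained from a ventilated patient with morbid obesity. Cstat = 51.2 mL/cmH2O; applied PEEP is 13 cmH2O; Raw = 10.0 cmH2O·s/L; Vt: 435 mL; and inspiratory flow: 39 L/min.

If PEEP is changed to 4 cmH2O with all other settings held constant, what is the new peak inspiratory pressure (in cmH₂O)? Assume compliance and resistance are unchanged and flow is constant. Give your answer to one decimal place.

Flow: 39 L/min ÷ 60 = 0.65 L/s.
PIP = Vt/C + R·V̇ + PEEP (constant-flow equation of motion).
Only the baseline term changes: ΔPIP = ΔPEEP = 4 − 13 = -9.0 cmH2O.
Original PIP = 435/51.2 + 10.0×0.65 + 13 = 27.996 cmH2O; new PIP = 27.996 + (-9.0) = 18.996 cmH2O.

19.0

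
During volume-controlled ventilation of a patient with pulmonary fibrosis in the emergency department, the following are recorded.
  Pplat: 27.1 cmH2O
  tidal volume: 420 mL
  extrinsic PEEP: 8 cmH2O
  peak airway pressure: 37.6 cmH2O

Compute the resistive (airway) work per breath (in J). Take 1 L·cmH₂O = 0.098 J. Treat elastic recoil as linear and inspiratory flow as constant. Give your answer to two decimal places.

0.43

With constant inspiratory flow the resistive pressure is constant at PIP − Pplat = 37.6 − 27.1 = 10.5 cmH2O, so resistive work = 10.5 × 0.420 = 4.41 L·cmH2O.
× 0.098 J/(L·cmH2O) → 0.4322 J.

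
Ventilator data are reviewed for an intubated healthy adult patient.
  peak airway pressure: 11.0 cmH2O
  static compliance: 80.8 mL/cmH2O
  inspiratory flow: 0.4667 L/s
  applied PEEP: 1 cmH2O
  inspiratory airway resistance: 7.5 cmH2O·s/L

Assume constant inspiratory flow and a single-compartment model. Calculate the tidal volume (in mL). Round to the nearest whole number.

Equation of motion (constant flow): PIP = Vt/C + R·V̇ + PEEP.
Vt/C = PIP − R·V̇ − PEEP = 11.0 − 3.5 − 1 = 6.5 cmH2O.
Vt = C × 6.5 = 80.8 × 6.5 = 525.2 mL.

525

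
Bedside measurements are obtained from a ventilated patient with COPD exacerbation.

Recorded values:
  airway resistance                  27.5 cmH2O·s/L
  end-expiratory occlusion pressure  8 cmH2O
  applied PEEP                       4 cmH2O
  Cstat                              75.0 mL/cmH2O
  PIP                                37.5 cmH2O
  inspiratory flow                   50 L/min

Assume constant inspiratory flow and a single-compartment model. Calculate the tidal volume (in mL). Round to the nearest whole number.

494

Flow: 50 L/min ÷ 60 = 0.8333 L/s.
Total PEEP = 8 cmH2O (set 4 + intrinsic 4); this is the baseline alveolar pressure.
Equation of motion (constant flow): PIP = Vt/C + R·V̇ + PEEP.
Vt/C = PIP − R·V̇ − PEEP = 37.5 − 22.916 − 8 = 6.584 cmH2O.
Vt = C × 6.584 = 75.0 × 6.584 = 493.8 mL.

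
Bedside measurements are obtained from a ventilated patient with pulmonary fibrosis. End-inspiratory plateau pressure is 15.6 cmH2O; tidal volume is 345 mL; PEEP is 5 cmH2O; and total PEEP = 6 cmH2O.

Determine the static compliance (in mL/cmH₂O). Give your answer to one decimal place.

End-expiratory occlusion gives total PEEP = 6 cmH2O (intrinsic PEEP = 6 − 5 = 1). Use total PEEP for the elastic gradient.
Cstat = Vt / (Pplat − PEEPtotal) = 345 / (15.6 − 6) = 345 / 9.6 = 35.938 mL/cmH2O.

35.9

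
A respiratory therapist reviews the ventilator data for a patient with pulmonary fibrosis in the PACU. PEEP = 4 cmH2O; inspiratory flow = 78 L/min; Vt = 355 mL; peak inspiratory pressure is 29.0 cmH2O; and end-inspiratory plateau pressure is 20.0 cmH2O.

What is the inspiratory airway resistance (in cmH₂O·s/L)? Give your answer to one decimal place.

6.9

Flow: 78 L/min ÷ 60 = 1.3 L/s.
Raw = (PIP − Pplat) / flow = (29.0 − 20.0) / 1.3 = 9.0 / 1.3 = 6.923 cmH2O·s/L.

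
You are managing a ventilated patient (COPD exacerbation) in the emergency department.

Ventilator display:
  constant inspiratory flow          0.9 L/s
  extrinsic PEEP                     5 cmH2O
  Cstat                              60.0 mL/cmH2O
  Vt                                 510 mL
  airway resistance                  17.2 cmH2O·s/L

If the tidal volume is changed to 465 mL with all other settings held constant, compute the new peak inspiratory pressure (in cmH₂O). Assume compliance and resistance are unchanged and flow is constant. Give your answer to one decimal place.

28.2

PIP = Vt/C + R·V̇ + PEEP (constant-flow equation of motion).
Only the elastic term changes: ΔPIP = ΔVt / C = (465 − 510) / 60.0 = -0.75 cmH2O.
Original PIP = 510/60.0 + 17.2×0.9 + 5 = 28.98 cmH2O; new PIP = 28.98 + (-0.75) = 28.23 cmH2O.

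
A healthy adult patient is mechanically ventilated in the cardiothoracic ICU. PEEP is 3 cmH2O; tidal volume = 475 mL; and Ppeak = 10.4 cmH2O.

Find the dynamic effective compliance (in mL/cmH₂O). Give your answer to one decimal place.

64.2

Dynamic compliance = Vt / (PIP − PEEP) = 475 / (10.4 − 3) = 475 / 7.4 = 64.189 mL/cmH2O.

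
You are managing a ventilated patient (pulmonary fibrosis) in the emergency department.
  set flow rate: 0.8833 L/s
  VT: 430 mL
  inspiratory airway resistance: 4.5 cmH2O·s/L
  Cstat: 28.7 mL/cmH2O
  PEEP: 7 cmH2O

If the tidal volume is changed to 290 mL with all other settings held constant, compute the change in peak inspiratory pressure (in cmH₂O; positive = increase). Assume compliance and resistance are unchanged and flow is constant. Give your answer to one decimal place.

-4.9

PIP = Vt/C + R·V̇ + PEEP (constant-flow equation of motion).
Only the elastic term changes: ΔPIP = ΔVt / C = (290 − 430) / 28.7 = -4.878 cmH2O.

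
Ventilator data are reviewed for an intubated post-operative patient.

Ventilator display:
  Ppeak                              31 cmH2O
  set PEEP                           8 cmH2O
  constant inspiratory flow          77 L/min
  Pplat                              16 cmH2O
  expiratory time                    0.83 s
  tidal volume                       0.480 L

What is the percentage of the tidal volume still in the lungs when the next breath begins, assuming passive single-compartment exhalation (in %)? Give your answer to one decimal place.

Flow: 77 L/min ÷ 60 = 1.2833 L/s.
R = (PIP − Pplat)/V̇ = (31 − 16) / 1.2833 = 15.0/1.2833 = 11.689 cmH2O·s/L.
C = Vt/(Pplat − PEEP) = 480.0 / (16 − 8) = 480.0/8.0 = 60.0 mL/cmH2O.
τ = R × C = 11.689 × 0.06 L/cmH2O = 0.7013 s.
Fraction remaining at end-expiration = e^(−Te/τ) = e^(−0.83/0.7013) = 0.3062 → 30.62%.

30.6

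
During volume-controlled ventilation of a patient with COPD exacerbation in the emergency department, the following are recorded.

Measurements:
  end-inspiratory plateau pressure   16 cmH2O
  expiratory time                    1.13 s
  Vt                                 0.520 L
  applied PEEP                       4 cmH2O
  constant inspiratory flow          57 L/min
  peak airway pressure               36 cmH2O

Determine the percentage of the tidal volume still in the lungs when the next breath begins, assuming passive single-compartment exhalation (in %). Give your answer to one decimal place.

29.0

Flow: 57 L/min ÷ 60 = 0.95 L/s.
R = (PIP − Pplat)/V̇ = (36 − 16) / 0.95 = 20.0/0.95 = 21.053 cmH2O·s/L.
C = Vt/(Pplat − PEEP) = 520.0 / (16 − 4) = 520.0/12.0 = 43.333 mL/cmH2O.
τ = R × C = 21.053 × 0.04333 L/cmH2O = 0.9122 s.
Fraction remaining at end-expiration = e^(−Te/τ) = e^(−1.13/0.9122) = 0.2897 → 28.97%.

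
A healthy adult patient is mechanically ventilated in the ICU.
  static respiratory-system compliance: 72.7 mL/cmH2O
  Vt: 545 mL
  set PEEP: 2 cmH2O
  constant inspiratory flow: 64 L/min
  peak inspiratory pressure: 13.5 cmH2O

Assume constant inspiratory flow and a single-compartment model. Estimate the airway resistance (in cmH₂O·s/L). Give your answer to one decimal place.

3.8

Flow: 64 L/min ÷ 60 = 1.0667 L/s.
Equation of motion (constant flow): PIP = Vt/C + R·V̇ + PEEP.
R·V̇ = PIP − Vt/C − PEEP = 13.5 − 545/72.7 − 2 = 13.5 − 7.497 − 2 = 4.003 cmH2O.
R = 4.003 / 1.0667 = 3.753 cmH2O·s/L.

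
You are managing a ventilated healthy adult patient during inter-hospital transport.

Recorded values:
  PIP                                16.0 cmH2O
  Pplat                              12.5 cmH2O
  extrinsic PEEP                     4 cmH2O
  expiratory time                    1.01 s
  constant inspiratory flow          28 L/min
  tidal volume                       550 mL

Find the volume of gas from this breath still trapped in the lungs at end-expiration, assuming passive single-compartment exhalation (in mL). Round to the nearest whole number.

Flow: 28 L/min ÷ 60 = 0.4667 L/s.
R = (PIP − Pplat)/V̇ = (16.0 − 12.5) / 0.4667 = 3.5/0.4667 = 7.499 cmH2O·s/L.
C = Vt/(Pplat − PEEP) = 550.0 / (12.5 − 4) = 550.0/8.5 = 64.706 mL/cmH2O.
τ = R × C = 7.499 × 0.06471 L/cmH2O = 0.4853 s.
Fraction remaining = e^(−Te/τ) = e^(−1.01/0.4853) = 0.1248.
Trapped volume = 550.0 × 0.1248 = 68.64 mL.

69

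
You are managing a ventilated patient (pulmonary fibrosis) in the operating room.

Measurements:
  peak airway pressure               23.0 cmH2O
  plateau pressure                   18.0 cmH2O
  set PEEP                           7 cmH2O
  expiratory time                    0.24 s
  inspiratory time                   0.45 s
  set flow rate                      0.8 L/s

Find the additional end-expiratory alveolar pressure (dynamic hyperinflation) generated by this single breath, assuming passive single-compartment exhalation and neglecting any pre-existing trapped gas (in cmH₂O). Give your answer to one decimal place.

Vt = flow × Ti = 0.8 L/s × 0.45 s × 1000 mL/L = 360.0 mL.
R = (PIP − Pplat)/V̇ = (23.0 − 18.0) / 0.8 = 5.0/0.8 = 6.25 cmH2O·s/L.
C = Vt/(Pplat − PEEP) = 360.0 / (18.0 − 7) = 360.0/11.0 = 32.727 mL/cmH2O.
τ = R × C = 6.25 × 0.03273 L/cmH2O = 0.2046 s.
Fraction remaining = e^(−Te/τ) = e^(−0.24/0.2046) = 0.3094; trapped volume = 360.0 × 0.3094 = 111.38 mL.
Additional alveolar pressure from trapping ≈ V_trapped / C = 111.38 / 32.727 = 3.403 cmH2O.

3.4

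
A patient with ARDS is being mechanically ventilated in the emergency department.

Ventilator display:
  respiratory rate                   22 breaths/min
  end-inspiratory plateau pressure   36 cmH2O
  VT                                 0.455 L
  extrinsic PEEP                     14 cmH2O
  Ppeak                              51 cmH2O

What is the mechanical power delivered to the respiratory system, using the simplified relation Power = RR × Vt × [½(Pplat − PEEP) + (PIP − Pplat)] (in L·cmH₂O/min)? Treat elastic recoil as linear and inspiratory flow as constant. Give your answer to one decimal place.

Per-breath work = Vt × [½(Pplat−PEEP) + (PIP−Pplat)] = 0.455 × [0.5×22.0 + 15.0] = 0.455 × 26.0 = 11.83 L·cmH2O.
Power = 22 × 11.83 = 260.26 L·cmH2O/min.

260.3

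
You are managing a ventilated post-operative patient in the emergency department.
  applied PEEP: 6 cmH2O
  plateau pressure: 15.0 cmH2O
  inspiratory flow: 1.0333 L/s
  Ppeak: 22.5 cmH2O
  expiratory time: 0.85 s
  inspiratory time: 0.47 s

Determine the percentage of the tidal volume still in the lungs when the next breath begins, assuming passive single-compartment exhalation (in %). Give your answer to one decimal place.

11.4

Vt = flow × Ti = 1.0333 L/s × 0.47 s × 1000 mL/L = 485.65 mL.
R = (PIP − Pplat)/V̇ = (22.5 − 15.0) / 1.0333 = 7.5/1.0333 = 7.258 cmH2O·s/L.
C = Vt/(Pplat − PEEP) = 485.65 / (15.0 − 6) = 485.65/9.0 = 53.961 mL/cmH2O.
τ = R × C = 7.258 × 0.05396 L/cmH2O = 0.3916 s.
Fraction remaining at end-expiration = e^(−Te/τ) = e^(−0.85/0.3916) = 0.1141 → 11.41%.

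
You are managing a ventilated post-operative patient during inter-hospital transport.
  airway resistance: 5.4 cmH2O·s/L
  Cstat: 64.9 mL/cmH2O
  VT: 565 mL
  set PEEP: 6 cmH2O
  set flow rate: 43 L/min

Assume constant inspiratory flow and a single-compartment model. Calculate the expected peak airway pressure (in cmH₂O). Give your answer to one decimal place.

Flow: 43 L/min ÷ 60 = 0.7167 L/s.
Equation of motion (constant flow): PIP = Vt/C + R·V̇ + PEEP.
PIP = 565/64.9 + 5.4×0.7167 + 6 = 8.706 + 3.87 + 6 = 18.576 cmH2O.

18.6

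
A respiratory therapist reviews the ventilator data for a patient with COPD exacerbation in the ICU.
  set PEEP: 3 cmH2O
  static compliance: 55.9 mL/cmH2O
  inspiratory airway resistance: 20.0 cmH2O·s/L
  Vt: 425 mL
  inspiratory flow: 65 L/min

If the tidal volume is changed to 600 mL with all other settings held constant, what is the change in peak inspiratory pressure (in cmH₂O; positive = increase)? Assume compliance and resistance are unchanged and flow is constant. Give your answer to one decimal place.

3.1

PIP = Vt/C + R·V̇ + PEEP (constant-flow equation of motion).
Only the elastic term changes: ΔPIP = ΔVt / C = (600 − 425) / 55.9 = 3.131 cmH2O.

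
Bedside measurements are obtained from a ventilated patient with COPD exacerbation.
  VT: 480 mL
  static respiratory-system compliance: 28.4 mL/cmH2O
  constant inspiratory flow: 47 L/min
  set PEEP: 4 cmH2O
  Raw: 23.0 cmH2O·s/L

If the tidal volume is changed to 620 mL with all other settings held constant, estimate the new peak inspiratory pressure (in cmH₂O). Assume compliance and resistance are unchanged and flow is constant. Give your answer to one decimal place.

43.8

Flow: 47 L/min ÷ 60 = 0.7833 L/s.
PIP = Vt/C + R·V̇ + PEEP (constant-flow equation of motion).
Only the elastic term changes: ΔPIP = ΔVt / C = (620 − 480) / 28.4 = 4.93 cmH2O.
Original PIP = 480/28.4 + 23.0×0.7833 + 4 = 38.917 cmH2O; new PIP = 38.917 + (4.93) = 43.847 cmH2O.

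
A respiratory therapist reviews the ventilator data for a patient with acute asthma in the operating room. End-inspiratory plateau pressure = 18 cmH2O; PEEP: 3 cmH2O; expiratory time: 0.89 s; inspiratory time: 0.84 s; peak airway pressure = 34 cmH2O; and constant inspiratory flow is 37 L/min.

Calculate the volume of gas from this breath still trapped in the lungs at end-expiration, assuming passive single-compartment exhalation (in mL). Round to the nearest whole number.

Flow: 37 L/min ÷ 60 = 0.6167 L/s.
Vt = flow × Ti = 0.6167 L/s × 0.84 s × 1000 mL/L = 518.03 mL.
R = (PIP − Pplat)/V̇ = (34 − 18) / 0.6167 = 16.0/0.6167 = 25.945 cmH2O·s/L.
C = Vt/(Pplat − PEEP) = 518.03 / (18 − 3) = 518.03/15.0 = 34.535 mL/cmH2O.
τ = R × C = 25.945 × 0.03454 L/cmH2O = 0.8961 s.
Fraction remaining = e^(−Te/τ) = e^(−0.89/0.8961) = 0.3704.
Trapped volume = 518.03 × 0.3704 = 191.88 mL.

192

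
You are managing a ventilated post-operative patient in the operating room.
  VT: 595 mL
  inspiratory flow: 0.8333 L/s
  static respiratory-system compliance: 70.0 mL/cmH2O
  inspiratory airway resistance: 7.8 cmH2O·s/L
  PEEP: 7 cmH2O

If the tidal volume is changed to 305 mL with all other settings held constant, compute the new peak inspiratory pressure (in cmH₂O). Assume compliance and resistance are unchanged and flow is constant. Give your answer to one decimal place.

17.9

PIP = Vt/C + R·V̇ + PEEP (constant-flow equation of motion).
Only the elastic term changes: ΔPIP = ΔVt / C = (305 − 595) / 70.0 = -4.143 cmH2O.
Original PIP = 595/70.0 + 7.8×0.8333 + 7 = 22.0 cmH2O; new PIP = 22.0 + (-4.143) = 17.857 cmH2O.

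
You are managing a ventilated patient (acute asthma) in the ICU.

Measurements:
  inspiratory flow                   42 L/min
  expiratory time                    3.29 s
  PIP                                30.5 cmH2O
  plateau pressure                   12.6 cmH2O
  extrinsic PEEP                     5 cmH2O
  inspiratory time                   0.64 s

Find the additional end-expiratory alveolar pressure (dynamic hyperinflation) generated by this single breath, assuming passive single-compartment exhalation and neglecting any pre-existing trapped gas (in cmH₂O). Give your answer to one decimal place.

0.9

Flow: 42 L/min ÷ 60 = 0.7 L/s.
Vt = flow × Ti = 0.7 L/s × 0.64 s × 1000 mL/L = 448.0 mL.
R = (PIP − Pplat)/V̇ = (30.5 − 12.6) / 0.7 = 17.9/0.7 = 25.571 cmH2O·s/L.
C = Vt/(Pplat − PEEP) = 448.0 / (12.6 − 5) = 448.0/7.6 = 58.947 mL/cmH2O.
τ = R × C = 25.571 × 0.05895 L/cmH2O = 1.507 s.
Fraction remaining = e^(−Te/τ) = e^(−3.29/1.507) = 0.1127; trapped volume = 448.0 × 0.1127 = 50.49 mL.
Additional alveolar pressure from trapping ≈ V_trapped / C = 50.49 / 58.947 = 0.8565 cmH2O.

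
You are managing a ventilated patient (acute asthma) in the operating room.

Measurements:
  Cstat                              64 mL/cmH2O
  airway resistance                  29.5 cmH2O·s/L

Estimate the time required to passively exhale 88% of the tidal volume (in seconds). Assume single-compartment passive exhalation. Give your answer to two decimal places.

4.00

τ = R × C = 29.5 × 64 mL/cmH2O = 29.5 × 0.064 L/cmH2O = 1.888 s.
Exhaled fraction f = 1 − e^(−t/τ) → t = −τ·ln(1 − f) = −1.888·ln(0.12) = 4.003 s.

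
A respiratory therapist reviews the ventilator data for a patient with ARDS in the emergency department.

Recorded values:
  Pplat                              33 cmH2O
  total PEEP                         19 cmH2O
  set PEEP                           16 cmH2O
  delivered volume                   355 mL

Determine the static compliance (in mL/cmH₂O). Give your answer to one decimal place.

End-expiratory occlusion gives total PEEP = 19 cmH2O (intrinsic PEEP = 19 − 16 = 3). Use total PEEP for the elastic gradient.
Cstat = Vt / (Pplat − PEEPtotal) = 355 / (33 − 19) = 355 / 14.0 = 25.357 mL/cmH2O.

25.4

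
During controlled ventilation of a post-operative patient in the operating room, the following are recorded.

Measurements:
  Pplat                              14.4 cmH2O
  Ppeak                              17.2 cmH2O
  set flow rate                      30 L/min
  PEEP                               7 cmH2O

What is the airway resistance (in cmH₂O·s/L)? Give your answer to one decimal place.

Flow: 30 L/min ÷ 60 = 0.5 L/s.
Raw = (PIP − Pplat) / flow = (17.2 − 14.4) / 0.5 = 2.8 / 0.5 = 5.6 cmH2O·s/L.

5.6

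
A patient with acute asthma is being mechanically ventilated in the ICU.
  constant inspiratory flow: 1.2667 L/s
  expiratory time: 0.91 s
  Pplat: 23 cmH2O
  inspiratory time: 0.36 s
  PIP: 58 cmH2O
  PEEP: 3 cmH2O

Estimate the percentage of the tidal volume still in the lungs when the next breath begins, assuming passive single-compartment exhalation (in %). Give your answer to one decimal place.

Vt = flow × Ti = 1.2667 L/s × 0.36 s × 1000 mL/L = 456.01 mL.
R = (PIP − Pplat)/V̇ = (58 − 23) / 1.2667 = 35.0/1.2667 = 27.631 cmH2O·s/L.
C = Vt/(Pplat − PEEP) = 456.01 / (23 − 3) = 456.01/20.0 = 22.801 mL/cmH2O.
τ = R × C = 27.631 × 0.0228 L/cmH2O = 0.63 s.
Fraction remaining at end-expiration = e^(−Te/τ) = e^(−0.91/0.63) = 0.2359 → 23.59%.

23.6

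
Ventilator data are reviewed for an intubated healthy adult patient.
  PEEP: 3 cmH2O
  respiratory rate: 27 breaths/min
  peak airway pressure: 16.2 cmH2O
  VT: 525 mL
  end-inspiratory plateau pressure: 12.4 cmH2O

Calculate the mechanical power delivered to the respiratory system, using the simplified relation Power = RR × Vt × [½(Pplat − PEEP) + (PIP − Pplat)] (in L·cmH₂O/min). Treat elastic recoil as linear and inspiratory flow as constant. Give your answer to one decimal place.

Per-breath work = Vt × [½(Pplat−PEEP) + (PIP−Pplat)] = 0.525 × [0.5×9.4 + 3.8] = 0.525 × 8.5 = 4.463 L·cmH2O.
Power = 27 × 4.463 = 120.5 L·cmH2O/min.

120.5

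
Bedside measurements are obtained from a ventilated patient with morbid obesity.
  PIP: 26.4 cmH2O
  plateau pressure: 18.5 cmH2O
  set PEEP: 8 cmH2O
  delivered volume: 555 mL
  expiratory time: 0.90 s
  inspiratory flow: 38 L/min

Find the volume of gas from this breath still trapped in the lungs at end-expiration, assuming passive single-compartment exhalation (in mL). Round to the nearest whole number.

142

Flow: 38 L/min ÷ 60 = 0.6333 L/s.
R = (PIP − Pplat)/V̇ = (26.4 − 18.5) / 0.6333 = 7.9/0.6333 = 12.474 cmH2O·s/L.
C = Vt/(Pplat − PEEP) = 555.0 / (18.5 − 8) = 555.0/10.5 = 52.857 mL/cmH2O.
τ = R × C = 12.474 × 0.05286 L/cmH2O = 0.6594 s.
Fraction remaining = e^(−Te/τ) = e^(−0.90/0.6594) = 0.2554.
Trapped volume = 555.0 × 0.2554 = 141.75 mL.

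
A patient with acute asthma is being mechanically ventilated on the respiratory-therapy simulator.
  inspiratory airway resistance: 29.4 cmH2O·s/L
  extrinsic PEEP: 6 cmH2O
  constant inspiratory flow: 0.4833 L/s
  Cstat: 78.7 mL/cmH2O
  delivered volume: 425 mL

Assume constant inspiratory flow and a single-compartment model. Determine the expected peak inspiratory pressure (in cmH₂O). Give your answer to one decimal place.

Equation of motion (constant flow): PIP = Vt/C + R·V̇ + PEEP.
PIP = 425/78.7 + 29.4×0.4833 + 6 = 5.4 + 14.209 + 6 = 25.609 cmH2O.

25.6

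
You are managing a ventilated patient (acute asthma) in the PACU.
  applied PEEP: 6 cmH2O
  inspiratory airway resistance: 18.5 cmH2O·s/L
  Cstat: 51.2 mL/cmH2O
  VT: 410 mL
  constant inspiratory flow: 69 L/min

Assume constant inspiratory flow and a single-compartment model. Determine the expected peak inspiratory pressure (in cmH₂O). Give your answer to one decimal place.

35.3

Flow: 69 L/min ÷ 60 = 1.15 L/s.
Equation of motion (constant flow): PIP = Vt/C + R·V̇ + PEEP.
PIP = 410/51.2 + 18.5×1.15 + 6 = 8.008 + 21.275 + 6 = 35.283 cmH2O.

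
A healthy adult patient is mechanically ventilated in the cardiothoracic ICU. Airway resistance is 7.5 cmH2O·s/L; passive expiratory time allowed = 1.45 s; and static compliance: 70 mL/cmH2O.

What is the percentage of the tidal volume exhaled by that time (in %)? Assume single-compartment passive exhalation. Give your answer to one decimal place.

τ = R × C = 7.5 × 70 mL/cmH2O = 7.5 × 0.070 L/cmH2O = 0.525 s.
Passive exhalation: V(t)/V₀ = e^(−t/τ) = e^(−1.45/0.525) = 0.06317.
Fraction exhaled = 1 − 0.06317 = 0.9368 → 93.68%.

93.7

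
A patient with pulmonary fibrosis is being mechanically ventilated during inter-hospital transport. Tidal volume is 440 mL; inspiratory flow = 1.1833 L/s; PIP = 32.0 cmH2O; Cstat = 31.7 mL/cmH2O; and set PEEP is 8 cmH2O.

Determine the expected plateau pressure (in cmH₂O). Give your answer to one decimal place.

21.9

Pplat = PEEP + Vt / Cstat = 8 + 440 / 31.7 = 8 + 13.88 = 21.88 cmH2O.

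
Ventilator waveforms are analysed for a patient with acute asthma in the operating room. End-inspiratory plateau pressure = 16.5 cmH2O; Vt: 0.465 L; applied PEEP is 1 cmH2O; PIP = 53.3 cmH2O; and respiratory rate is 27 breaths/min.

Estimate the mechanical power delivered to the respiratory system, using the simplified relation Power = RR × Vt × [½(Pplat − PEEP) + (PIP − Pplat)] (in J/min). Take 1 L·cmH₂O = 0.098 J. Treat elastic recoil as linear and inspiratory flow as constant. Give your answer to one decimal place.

54.8

Per-breath work = Vt × [½(Pplat−PEEP) + (PIP−Pplat)] = 0.465 × [0.5×15.5 + 36.8] = 0.465 × 44.55 = 20.716 L·cmH2O.
Power = 27 × 20.716 = 559.33 L·cmH2O/min.
× 0.098 J/(L·cmH2O) → 54.814 J/min.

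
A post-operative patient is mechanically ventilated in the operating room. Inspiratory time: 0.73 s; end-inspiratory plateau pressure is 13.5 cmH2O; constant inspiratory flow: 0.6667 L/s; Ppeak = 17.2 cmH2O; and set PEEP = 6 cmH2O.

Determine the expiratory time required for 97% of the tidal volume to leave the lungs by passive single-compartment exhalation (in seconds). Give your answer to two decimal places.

1.26

Vt = flow × Ti = 0.6667 L/s × 0.73 s × 1000 mL/L = 486.69 mL.
R = (PIP − Pplat)/V̇ = (17.2 − 13.5) / 0.6667 = 3.7/0.6667 = 5.55 cmH2O·s/L.
C = Vt/(Pplat − PEEP) = 486.69 / (13.5 − 6) = 486.69/7.5 = 64.892 mL/cmH2O.
τ = R × C = 5.55 × 0.06489 L/cmH2O = 0.3601 s.
t = −τ·ln(1 − 0.97) = −0.3601·ln(0.03) = 1.263 s.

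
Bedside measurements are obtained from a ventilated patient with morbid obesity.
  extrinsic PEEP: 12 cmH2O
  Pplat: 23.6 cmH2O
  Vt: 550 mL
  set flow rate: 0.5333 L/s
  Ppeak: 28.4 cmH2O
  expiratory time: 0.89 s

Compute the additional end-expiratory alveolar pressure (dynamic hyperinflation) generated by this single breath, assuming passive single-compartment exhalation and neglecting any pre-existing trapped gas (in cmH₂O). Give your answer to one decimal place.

R = (PIP − Pplat)/V̇ = (28.4 − 23.6) / 0.5333 = 4.8/0.5333 = 9.001 cmH2O·s/L.
C = Vt/(Pplat − PEEP) = 550.0 / (23.6 − 12) = 550.0/11.6 = 47.414 mL/cmH2O.
τ = R × C = 9.001 × 0.04741 L/cmH2O = 0.4267 s.
Fraction remaining = e^(−Te/τ) = e^(−0.89/0.4267) = 0.1242; trapped volume = 550.0 × 0.1242 = 68.31 mL.
Additional alveolar pressure from trapping ≈ V_trapped / C = 68.31 / 47.414 = 1.441 cmH2O.

1.4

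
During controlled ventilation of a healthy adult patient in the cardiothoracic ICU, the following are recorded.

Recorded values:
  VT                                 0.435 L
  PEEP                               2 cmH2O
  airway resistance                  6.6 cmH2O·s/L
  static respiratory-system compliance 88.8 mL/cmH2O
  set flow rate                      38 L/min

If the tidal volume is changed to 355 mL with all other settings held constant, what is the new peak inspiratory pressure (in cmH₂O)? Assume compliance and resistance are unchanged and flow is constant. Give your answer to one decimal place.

10.2

Flow: 38 L/min ÷ 60 = 0.6333 L/s.
PIP = Vt/C + R·V̇ + PEEP (constant-flow equation of motion).
Only the elastic term changes: ΔPIP = ΔVt / C = (355 − 435) / 88.8 = -0.9009 cmH2O.
Original PIP = 435/88.8 + 6.6×0.6333 + 2 = 11.078 cmH2O; new PIP = 11.078 + (-0.9009) = 10.177 cmH2O.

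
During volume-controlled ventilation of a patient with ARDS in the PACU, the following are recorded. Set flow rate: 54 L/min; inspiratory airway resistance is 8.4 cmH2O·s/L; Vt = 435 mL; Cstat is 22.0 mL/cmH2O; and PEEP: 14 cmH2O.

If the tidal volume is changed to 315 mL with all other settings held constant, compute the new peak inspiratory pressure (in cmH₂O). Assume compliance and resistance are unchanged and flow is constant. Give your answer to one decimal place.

Flow: 54 L/min ÷ 60 = 0.9 L/s.
PIP = Vt/C + R·V̇ + PEEP (constant-flow equation of motion).
Only the elastic term changes: ΔPIP = ΔVt / C = (315 − 435) / 22.0 = -5.455 cmH2O.
Original PIP = 435/22.0 + 8.4×0.9 + 14 = 41.333 cmH2O; new PIP = 41.333 + (-5.455) = 35.878 cmH2O.

35.9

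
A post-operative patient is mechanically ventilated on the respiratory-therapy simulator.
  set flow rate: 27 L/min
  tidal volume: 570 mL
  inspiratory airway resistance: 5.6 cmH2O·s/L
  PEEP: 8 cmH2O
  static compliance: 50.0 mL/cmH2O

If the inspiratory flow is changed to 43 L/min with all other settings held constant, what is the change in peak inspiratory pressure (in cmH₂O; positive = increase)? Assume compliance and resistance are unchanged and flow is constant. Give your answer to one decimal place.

Flow: 27 L/min ÷ 60 = 0.45 L/s.
New flow: 43 L/min ÷ 60 = 0.7167 L/s.
PIP = Vt/C + R·V̇ + PEEP (constant-flow equation of motion).
Only the resistive term changes: ΔPIP = R × ΔV̇ = 5.6 × (0.7167 − 0.45) = 5.6 × 0.2667 = 1.494 cmH2O.

1.5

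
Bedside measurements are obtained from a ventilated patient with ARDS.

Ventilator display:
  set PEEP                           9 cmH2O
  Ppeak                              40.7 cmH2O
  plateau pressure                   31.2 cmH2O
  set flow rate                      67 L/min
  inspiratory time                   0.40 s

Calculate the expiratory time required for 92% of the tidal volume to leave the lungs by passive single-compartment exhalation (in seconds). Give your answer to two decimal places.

Flow: 67 L/min ÷ 60 = 1.1167 L/s.
Vt = flow × Ti = 1.1167 L/s × 0.40 s × 1000 mL/L = 446.68 mL.
R = (PIP − Pplat)/V̇ = (40.7 − 31.2) / 1.1167 = 9.5/1.1167 = 8.507 cmH2O·s/L.
C = Vt/(Pplat − PEEP) = 446.68 / (31.2 − 9) = 446.68/22.2 = 20.121 mL/cmH2O.
τ = R × C = 8.507 × 0.02012 L/cmH2O = 0.1712 s.
t = −τ·ln(1 − 0.92) = −0.1712·ln(0.08) = 0.4324 s.

0.43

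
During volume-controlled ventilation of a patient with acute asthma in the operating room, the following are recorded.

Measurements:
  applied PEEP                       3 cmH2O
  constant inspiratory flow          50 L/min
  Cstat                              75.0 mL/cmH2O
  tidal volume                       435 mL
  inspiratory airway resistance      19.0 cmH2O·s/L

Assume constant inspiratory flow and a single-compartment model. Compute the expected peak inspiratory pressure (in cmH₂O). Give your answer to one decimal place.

24.6

Flow: 50 L/min ÷ 60 = 0.8333 L/s.
Equation of motion (constant flow): PIP = Vt/C + R·V̇ + PEEP.
PIP = 435/75.0 + 19.0×0.8333 + 3 = 5.8 + 15.833 + 3 = 24.633 cmH2O.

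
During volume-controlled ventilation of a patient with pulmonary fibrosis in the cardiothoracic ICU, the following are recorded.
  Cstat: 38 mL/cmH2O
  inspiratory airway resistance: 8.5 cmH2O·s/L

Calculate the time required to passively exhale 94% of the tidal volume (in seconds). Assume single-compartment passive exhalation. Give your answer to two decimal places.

0.91

τ = R × C = 8.5 × 38 mL/cmH2O = 8.5 × 0.038 L/cmH2O = 0.323 s.
Exhaled fraction f = 1 − e^(−t/τ) → t = −τ·ln(1 − f) = −0.323·ln(0.06) = 0.9087 s.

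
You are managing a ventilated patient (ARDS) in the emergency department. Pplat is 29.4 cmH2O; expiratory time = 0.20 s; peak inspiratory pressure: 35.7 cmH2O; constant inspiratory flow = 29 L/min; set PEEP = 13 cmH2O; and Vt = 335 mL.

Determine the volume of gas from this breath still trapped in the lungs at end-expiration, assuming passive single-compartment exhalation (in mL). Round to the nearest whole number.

158

Flow: 29 L/min ÷ 60 = 0.4833 L/s.
R = (PIP − Pplat)/V̇ = (35.7 − 29.4) / 0.4833 = 6.3/0.4833 = 13.035 cmH2O·s/L.
C = Vt/(Pplat − PEEP) = 335.0 / (29.4 − 13) = 335.0/16.4 = 20.427 mL/cmH2O.
τ = R × C = 13.035 × 0.02043 L/cmH2O = 0.2663 s.
Fraction remaining = e^(−Te/τ) = e^(−0.20/0.2663) = 0.4719.
Trapped volume = 335.0 × 0.4719 = 158.09 mL.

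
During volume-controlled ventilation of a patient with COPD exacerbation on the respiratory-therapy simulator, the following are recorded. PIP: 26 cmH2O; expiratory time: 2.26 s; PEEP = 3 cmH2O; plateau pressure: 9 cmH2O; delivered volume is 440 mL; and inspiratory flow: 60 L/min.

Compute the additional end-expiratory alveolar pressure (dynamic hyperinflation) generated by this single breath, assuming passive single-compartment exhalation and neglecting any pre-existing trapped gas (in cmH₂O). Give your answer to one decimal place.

Flow: 60 L/min ÷ 60 = 1 L/s.
R = (PIP − Pplat)/V̇ = (26 − 9) / 1 = 17.0/1 = 17.0 cmH2O·s/L.
C = Vt/(Pplat − PEEP) = 440.0 / (9 − 3) = 440.0/6.0 = 73.333 mL/cmH2O.
τ = R × C = 17.0 × 0.07333 L/cmH2O = 1.247 s.
Fraction remaining = e^(−Te/τ) = e^(−2.26/1.247) = 0.1633; trapped volume = 440.0 × 0.1633 = 71.852 mL.
Additional alveolar pressure from trapping ≈ V_trapped / C = 71.852 / 73.333 = 0.9798 cmH2O.

1.0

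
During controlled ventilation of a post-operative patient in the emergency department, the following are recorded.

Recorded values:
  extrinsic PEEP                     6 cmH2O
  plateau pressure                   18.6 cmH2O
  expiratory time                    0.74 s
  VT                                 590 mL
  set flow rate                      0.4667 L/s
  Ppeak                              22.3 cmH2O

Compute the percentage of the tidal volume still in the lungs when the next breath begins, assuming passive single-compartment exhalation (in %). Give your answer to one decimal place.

13.6

R = (PIP − Pplat)/V̇ = (22.3 − 18.6) / 0.4667 = 3.7/0.4667 = 7.928 cmH2O·s/L.
C = Vt/(Pplat − PEEP) = 590.0 / (18.6 − 6) = 590.0/12.6 = 46.825 mL/cmH2O.
τ = R × C = 7.928 × 0.04683 L/cmH2O = 0.3713 s.
Fraction remaining at end-expiration = e^(−Te/τ) = e^(−0.74/0.3713) = 0.1363 → 13.63%.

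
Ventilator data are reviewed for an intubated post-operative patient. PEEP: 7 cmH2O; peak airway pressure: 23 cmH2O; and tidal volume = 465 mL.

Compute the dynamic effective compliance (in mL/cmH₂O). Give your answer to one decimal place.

Dynamic compliance = Vt / (PIP − PEEP) = 465 / (23 − 7) = 465 / 16.0 = 29.063 mL/cmH2O.

29.1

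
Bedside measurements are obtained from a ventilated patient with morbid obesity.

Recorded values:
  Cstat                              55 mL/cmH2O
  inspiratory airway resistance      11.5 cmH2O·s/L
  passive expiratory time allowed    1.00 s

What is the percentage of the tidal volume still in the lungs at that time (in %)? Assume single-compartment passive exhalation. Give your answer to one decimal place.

τ = R × C = 11.5 × 55 mL/cmH2O = 11.5 × 0.055 L/cmH2O = 0.6325 s.
Passive exhalation: V(t)/V₀ = e^(−t/τ) = e^(−1.00/0.6325) = 0.2058.
Fraction remaining = 0.2058 → 20.58%.

20.6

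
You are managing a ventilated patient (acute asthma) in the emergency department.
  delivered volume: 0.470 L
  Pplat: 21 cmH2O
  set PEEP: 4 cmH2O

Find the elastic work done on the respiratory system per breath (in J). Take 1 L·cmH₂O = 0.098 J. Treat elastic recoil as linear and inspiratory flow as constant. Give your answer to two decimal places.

Elastic work ≈ ½ × (Pplat − PEEP) × Vt = 0.5 × (21 − 4) × 0.470 L = 0.5 × 17.0 × 0.470 = 3.995 L·cmH2O.
× 0.098 J/(L·cmH2O) → 0.3915 J.

0.39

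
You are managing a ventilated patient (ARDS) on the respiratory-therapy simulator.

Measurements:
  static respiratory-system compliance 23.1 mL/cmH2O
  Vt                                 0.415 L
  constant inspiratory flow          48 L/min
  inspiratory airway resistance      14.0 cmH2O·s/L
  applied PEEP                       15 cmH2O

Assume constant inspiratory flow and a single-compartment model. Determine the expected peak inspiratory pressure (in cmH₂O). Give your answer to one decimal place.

Flow: 48 L/min ÷ 60 = 0.8 L/s.
Equation of motion (constant flow): PIP = Vt/C + R·V̇ + PEEP.
PIP = 415/23.1 + 14.0×0.8 + 15 = 17.965 + 11.2 + 15 = 44.165 cmH2O.

44.2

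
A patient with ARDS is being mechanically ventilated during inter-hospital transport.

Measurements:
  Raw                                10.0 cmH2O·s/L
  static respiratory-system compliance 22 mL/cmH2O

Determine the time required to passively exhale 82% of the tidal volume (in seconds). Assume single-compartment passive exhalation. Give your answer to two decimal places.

0.38

τ = R × C = 10.0 × 22 mL/cmH2O = 10.0 × 0.022 L/cmH2O = 0.22 s.
Exhaled fraction f = 1 − e^(−t/τ) → t = −τ·ln(1 − f) = −0.22·ln(0.18) = 0.3773 s.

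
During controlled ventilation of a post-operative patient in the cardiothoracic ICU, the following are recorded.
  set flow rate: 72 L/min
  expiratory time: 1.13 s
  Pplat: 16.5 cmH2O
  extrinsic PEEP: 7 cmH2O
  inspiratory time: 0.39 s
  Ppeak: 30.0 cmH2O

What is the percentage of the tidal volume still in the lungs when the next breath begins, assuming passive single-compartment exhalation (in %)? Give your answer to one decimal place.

13.0

Flow: 72 L/min ÷ 60 = 1.2 L/s.
Vt = flow × Ti = 1.2 L/s × 0.39 s × 1000 mL/L = 468.0 mL.
R = (PIP − Pplat)/V̇ = (30.0 − 16.5) / 1.2 = 13.5/1.2 = 11.25 cmH2O·s/L.
C = Vt/(Pplat − PEEP) = 468.0 / (16.5 − 7) = 468.0/9.5 = 49.263 mL/cmH2O.
τ = R × C = 11.25 × 0.04926 L/cmH2O = 0.5542 s.
Fraction remaining at end-expiration = e^(−Te/τ) = e^(−1.13/0.5542) = 0.1302 → 13.02%.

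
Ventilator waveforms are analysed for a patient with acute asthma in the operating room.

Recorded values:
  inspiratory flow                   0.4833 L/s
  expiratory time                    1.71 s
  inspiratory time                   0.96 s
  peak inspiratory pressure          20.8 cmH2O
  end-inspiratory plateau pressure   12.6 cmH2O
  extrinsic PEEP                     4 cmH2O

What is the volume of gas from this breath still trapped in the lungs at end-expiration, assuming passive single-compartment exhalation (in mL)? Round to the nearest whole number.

72

Vt = flow × Ti = 0.4833 L/s × 0.96 s × 1000 mL/L = 463.97 mL.
R = (PIP − Pplat)/V̇ = (20.8 − 12.6) / 0.4833 = 8.2/0.4833 = 16.967 cmH2O·s/L.
C = Vt/(Pplat − PEEP) = 463.97 / (12.6 − 4) = 463.97/8.6 = 53.95 mL/cmH2O.
τ = R × C = 16.967 × 0.05395 L/cmH2O = 0.9154 s.
Fraction remaining = e^(−Te/τ) = e^(−1.71/0.9154) = 0.1544.
Trapped volume = 463.97 × 0.1544 = 71.637 mL.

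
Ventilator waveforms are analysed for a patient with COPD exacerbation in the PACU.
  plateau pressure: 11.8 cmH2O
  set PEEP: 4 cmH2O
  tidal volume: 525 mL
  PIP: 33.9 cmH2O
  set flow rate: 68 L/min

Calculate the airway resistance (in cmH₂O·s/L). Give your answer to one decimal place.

19.5

Flow: 68 L/min ÷ 60 = 1.1333 L/s.
Raw = (PIP − Pplat) / flow = (33.9 − 11.8) / 1.1333 = 22.1 / 1.1333 = 19.501 cmH2O·s/L.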